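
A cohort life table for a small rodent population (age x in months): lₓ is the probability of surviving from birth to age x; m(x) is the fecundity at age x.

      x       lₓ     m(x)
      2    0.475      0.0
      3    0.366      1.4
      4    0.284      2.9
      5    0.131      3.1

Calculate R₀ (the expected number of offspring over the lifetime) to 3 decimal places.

1.742

R₀ = Σ lₓ m(x):
  age 2: 0.475 × 0.0 = 0.0000
  age 3: 0.366 × 1.4 = 0.5124
  age 4: 0.284 × 2.9 = 0.8236
  age 5: 0.131 × 3.1 = 0.4061
R₀ = 0.0000 + 0.5124 + 0.8236 + 0.4061 = 1.7421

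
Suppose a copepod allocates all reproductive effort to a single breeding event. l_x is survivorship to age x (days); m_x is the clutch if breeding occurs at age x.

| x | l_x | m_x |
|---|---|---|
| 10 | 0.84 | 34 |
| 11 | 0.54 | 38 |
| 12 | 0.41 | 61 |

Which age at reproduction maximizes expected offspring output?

Expected offspring if breeding at age x = l_x × m_x:
  age 10: 0.84 × 34 = 28.560
  age 11: 0.54 × 38 = 20.520
  age 12: 0.41 × 61 = 25.010
Maximum at age 10 (28.560).

10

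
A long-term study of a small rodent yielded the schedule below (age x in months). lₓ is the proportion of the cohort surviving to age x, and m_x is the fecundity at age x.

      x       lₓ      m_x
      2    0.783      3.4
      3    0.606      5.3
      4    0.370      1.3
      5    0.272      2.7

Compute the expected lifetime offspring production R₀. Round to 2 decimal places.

R₀ = Σ lₓ m_x:
  age 2: 0.783 × 3.4 = 2.6622
  age 3: 0.606 × 5.3 = 3.2118
  age 4: 0.370 × 1.3 = 0.4810
  age 5: 0.272 × 2.7 = 0.7344
R₀ = 2.6622 + 3.2118 + 0.4810 + 0.7344 = 7.0894

7.09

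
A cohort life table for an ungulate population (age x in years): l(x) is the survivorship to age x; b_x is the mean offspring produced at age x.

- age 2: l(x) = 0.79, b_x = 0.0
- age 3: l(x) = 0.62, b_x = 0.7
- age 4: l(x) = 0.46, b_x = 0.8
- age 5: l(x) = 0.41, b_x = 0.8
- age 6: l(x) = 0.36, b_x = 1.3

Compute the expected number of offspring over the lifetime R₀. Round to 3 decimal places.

1.598

R₀ = Σ l(x) b_x:
  age 2: 0.79 × 0.0 = 0.0000
  age 3: 0.62 × 0.7 = 0.4340
  age 4: 0.46 × 0.8 = 0.3680
  age 5: 0.41 × 0.8 = 0.3280
  age 6: 0.36 × 1.3 = 0.4680
R₀ = 0.0000 + 0.4340 + 0.3680 + 0.3280 + 0.4680 = 1.5980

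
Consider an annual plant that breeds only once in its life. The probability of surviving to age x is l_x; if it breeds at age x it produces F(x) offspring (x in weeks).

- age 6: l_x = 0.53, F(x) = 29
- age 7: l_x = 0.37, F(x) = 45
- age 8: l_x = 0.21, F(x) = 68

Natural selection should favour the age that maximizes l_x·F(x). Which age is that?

7

Expected offspring if breeding at age x = l_x × F(x):
  age 6: 0.53 × 29 = 15.370
  age 7: 0.37 × 45 = 16.650
  age 8: 0.21 × 68 = 14.280
Maximum at age 7 (16.650).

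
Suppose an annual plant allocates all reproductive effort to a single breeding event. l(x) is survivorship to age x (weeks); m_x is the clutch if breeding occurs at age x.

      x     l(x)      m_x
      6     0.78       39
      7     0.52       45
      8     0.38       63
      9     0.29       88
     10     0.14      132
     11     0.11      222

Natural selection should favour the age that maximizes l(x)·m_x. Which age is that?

Expected offspring if breeding at age x = l(x) × m_x:
  age 6: 0.78 × 39 = 30.420
  age 7: 0.52 × 45 = 23.400
  age 8: 0.38 × 63 = 23.940
  age 9: 0.29 × 88 = 25.520
  age 10: 0.14 × 132 = 18.480
  age 11: 0.11 × 222 = 24.420
Maximum at age 6 (30.420).

6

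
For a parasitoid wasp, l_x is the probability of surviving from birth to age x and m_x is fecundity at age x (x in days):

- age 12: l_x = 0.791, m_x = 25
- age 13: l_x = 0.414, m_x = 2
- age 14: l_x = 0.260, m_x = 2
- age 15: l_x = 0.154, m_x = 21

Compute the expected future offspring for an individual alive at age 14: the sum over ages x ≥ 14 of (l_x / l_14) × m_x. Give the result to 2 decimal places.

14.44

l_14 = 0.260. Conditional survival from age 14 to x is l_x / l_14.
  x=14: (0.260/0.260) × 2 = 2.0000
  x=15: (0.154/0.260) × 21 = 12.4385
Sum = 2.0000 + 12.4385 = 14.4385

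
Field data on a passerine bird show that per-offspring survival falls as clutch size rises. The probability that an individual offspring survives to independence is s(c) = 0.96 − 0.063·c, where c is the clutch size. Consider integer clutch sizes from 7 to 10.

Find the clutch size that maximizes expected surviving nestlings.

8

Expected surviving nestlings = c × s(c):
  c=7: 7 × 0.519 = 3.633
  c=8: 8 × 0.456 = 3.648
  c=9: 9 × 0.393 = 3.537
  c=10: 10 × 0.330 = 3.300
Maximum at c = 8 (3.648 surviving nestlings).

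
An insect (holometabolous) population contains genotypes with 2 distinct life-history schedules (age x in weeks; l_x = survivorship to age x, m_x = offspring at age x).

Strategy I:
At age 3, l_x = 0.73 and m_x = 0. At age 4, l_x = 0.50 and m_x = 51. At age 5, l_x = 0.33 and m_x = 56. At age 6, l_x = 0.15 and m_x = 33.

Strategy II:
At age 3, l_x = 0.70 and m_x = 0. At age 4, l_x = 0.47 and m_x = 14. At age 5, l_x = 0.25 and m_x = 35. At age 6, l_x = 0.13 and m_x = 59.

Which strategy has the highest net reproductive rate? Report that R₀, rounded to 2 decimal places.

48.93

Strategy I: R₀ = 0.73×0 + 0.50×51 + 0.33×56 + 0.15×33 = 48.9300
Strategy II: R₀ = 0.70×0 + 0.47×14 + 0.25×35 + 0.13×59 = 23.0000
Highest R₀: strategy I with 48.9300.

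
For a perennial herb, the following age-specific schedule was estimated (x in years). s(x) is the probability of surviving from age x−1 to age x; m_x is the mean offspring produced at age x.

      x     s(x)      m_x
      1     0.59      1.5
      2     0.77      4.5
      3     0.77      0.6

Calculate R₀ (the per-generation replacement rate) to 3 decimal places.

3.139

Survivorship from birth: l_x = s_1·s_2·…·s_x.
  l_1 = 0.59000
  l_2 = 0.45430
  l_3 = 0.34981
R₀ = Σ l_x m_x:
  age 1: 0.59000 × 1.5 = 0.8850
  age 2: 0.45430 × 4.5 = 2.0444
  age 3: 0.34981 × 0.6 = 0.2099
R₀ = 0.8850 + 2.0444 + 0.2099 = 3.1392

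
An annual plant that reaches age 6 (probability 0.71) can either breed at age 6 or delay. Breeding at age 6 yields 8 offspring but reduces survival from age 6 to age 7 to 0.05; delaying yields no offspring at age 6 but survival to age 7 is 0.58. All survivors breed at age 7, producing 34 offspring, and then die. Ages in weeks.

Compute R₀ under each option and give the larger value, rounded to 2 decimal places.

14.00

breed at age 6: R₀ = 0.71 × (8 + 0.05 × 34) = 0.71 × 9.7000 = 6.8870
delay to age 7: R₀ = 0.71 × (0.58 × 34) = 0.71 × 19.7200 = 14.0012
Higher: delay to age 7 (14.0012).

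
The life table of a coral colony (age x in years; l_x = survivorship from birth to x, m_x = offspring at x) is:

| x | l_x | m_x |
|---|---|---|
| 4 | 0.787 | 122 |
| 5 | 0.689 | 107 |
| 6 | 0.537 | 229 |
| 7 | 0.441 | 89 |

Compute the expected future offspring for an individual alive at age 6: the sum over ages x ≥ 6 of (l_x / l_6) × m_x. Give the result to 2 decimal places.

302.09

l_6 = 0.537. Conditional survival from age 6 to x is l_x / l_6.
  x=6: (0.537/0.537) × 229 = 229.0000
  x=7: (0.441/0.537) × 89 = 73.0894
Sum = 229.0000 + 73.0894 = 302.0894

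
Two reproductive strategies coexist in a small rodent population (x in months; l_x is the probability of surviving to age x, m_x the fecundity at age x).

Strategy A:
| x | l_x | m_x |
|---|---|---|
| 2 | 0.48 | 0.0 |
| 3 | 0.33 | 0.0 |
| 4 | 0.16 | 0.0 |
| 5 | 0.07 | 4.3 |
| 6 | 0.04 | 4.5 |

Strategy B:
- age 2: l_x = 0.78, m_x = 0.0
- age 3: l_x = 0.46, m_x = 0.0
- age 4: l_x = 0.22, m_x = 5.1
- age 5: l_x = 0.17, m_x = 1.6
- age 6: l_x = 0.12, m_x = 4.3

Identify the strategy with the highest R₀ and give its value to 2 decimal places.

1.91

Strategy A: R₀ = 0.48×0.0 + 0.33×0.0 + 0.16×0.0 + 0.07×4.3 + 0.04×4.5 = 0.4810
Strategy B: R₀ = 0.78×0.0 + 0.46×0.0 + 0.22×5.1 + 0.17×1.6 + 0.12×4.3 = 1.9100
Highest R₀: strategy B with 1.9100.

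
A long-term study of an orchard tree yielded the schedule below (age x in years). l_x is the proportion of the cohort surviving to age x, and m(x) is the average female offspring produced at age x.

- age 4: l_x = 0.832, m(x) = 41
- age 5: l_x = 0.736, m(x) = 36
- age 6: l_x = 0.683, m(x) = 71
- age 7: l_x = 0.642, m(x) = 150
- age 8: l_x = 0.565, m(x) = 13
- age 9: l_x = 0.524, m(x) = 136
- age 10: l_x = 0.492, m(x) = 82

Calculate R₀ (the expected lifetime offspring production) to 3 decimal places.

324.354

R₀ = Σ l_x m(x):
  age 4: 0.832 × 41 = 34.1120
  age 5: 0.736 × 36 = 26.4960
  age 6: 0.683 × 71 = 48.4930
  age 7: 0.642 × 150 = 96.3000
  age 8: 0.565 × 13 = 7.3450
  age 9: 0.524 × 136 = 71.2640
  age 10: 0.492 × 82 = 40.3440
R₀ = 34.1120 + 26.4960 + 48.4930 + 96.3000 + 7.3450 + 71.2640 + 40.3440 = 324.3540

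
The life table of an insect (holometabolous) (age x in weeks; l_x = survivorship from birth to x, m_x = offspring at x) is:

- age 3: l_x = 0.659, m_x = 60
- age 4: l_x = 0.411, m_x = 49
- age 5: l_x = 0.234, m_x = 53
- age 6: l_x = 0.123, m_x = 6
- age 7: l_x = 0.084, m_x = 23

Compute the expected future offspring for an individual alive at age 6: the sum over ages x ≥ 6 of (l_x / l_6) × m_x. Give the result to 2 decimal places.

21.71

l_6 = 0.123. Conditional survival from age 6 to x is l_x / l_6.
  x=6: (0.123/0.123) × 6 = 6.0000
  x=7: (0.084/0.123) × 23 = 15.7073
Sum = 6.0000 + 15.7073 = 21.7073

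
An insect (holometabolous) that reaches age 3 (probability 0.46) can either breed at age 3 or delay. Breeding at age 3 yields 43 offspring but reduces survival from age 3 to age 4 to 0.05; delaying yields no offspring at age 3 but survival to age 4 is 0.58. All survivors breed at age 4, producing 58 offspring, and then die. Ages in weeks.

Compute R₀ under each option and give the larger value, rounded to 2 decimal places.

breed at age 3: R₀ = 0.46 × (43 + 0.05 × 58) = 0.46 × 45.9000 = 21.1140
delay to age 4: R₀ = 0.46 × (0.58 × 58) = 0.46 × 33.6400 = 15.4744
Higher: breed at age 3 (21.1140).

21.11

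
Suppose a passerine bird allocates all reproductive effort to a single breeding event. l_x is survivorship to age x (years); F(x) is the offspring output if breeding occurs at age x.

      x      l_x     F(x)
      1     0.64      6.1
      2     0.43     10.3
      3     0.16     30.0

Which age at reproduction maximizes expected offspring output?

3

Expected offspring if breeding at age x = l_x × F(x):
  age 1: 0.64 × 6.1 = 3.904
  age 2: 0.43 × 10.3 = 4.429
  age 3: 0.16 × 30.0 = 4.800
Maximum at age 3 (4.800).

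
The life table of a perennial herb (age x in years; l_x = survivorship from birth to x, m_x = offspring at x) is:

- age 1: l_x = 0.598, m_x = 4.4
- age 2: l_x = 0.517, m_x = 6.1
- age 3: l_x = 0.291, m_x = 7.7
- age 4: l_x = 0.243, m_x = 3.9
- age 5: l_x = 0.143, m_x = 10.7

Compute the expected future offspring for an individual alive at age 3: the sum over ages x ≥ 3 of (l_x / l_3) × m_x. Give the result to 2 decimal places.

l_3 = 0.291. Conditional survival from age 3 to x is l_x / l_3.
  x=3: (0.291/0.291) × 7.7 = 7.7000
  x=4: (0.243/0.291) × 3.9 = 3.2567
  x=5: (0.143/0.291) × 10.7 = 5.2581
Sum = 7.7000 + 3.2567 + 5.2581 = 16.2148

16.21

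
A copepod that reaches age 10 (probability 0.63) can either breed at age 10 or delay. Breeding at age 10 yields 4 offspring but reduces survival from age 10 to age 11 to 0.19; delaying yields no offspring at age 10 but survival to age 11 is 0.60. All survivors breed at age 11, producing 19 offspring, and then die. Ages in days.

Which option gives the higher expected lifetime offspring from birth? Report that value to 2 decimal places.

7.18

breed at age 10: R₀ = 0.63 × (4 + 0.19 × 19) = 0.63 × 7.6100 = 4.7943
delay to age 11: R₀ = 0.63 × (0.60 × 19) = 0.63 × 11.4000 = 7.1820
Higher: delay to age 11 (7.1820).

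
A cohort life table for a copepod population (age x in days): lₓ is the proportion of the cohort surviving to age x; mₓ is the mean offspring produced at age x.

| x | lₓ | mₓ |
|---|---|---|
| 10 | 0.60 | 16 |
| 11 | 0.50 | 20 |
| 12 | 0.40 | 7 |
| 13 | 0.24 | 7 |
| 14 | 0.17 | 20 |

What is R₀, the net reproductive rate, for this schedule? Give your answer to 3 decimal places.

R₀ = Σ lₓ mₓ:
  age 10: 0.60 × 16 = 9.6000
  age 11: 0.50 × 20 = 10.0000
  age 12: 0.40 × 7 = 2.8000
  age 13: 0.24 × 7 = 1.6800
  age 14: 0.17 × 20 = 3.4000
R₀ = 9.6000 + 10.0000 + 2.8000 + 1.6800 + 3.4000 = 27.4800

27.480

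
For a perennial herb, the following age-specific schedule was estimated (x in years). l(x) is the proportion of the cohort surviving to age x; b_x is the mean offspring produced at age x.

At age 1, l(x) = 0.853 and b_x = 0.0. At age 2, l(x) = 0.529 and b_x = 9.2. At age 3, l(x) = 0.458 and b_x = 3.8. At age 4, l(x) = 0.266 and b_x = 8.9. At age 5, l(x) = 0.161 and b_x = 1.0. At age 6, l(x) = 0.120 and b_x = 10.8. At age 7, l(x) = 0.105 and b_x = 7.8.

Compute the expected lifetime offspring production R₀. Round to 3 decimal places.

11.251

R₀ = Σ l(x) b_x:
  age 1: 0.853 × 0.0 = 0.0000
  age 2: 0.529 × 9.2 = 4.8668
  age 3: 0.458 × 3.8 = 1.7404
  age 4: 0.266 × 8.9 = 2.3674
  age 5: 0.161 × 1.0 = 0.1610
  age 6: 0.120 × 10.8 = 1.2960
  age 7: 0.105 × 7.8 = 0.8190
R₀ = 0.0000 + 4.8668 + 1.7404 + 2.3674 + 0.1610 + 1.2960 + 0.8190 = 11.2506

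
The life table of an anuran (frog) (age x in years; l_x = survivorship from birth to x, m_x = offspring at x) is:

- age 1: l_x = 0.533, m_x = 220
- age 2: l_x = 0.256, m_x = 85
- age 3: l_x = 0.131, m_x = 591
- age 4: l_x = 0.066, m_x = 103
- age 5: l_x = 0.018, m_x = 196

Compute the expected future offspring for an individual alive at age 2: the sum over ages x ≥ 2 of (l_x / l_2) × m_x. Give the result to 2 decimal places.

l_2 = 0.256. Conditional survival from age 2 to x is l_x / l_2.
  x=2: (0.256/0.256) × 85 = 85.0000
  x=3: (0.131/0.256) × 591 = 302.4258
  x=4: (0.066/0.256) × 103 = 26.5547
  x=5: (0.018/0.256) × 196 = 13.7812
Sum = 85.0000 + 302.4258 + 26.5547 + 13.7812 = 427.7617

427.76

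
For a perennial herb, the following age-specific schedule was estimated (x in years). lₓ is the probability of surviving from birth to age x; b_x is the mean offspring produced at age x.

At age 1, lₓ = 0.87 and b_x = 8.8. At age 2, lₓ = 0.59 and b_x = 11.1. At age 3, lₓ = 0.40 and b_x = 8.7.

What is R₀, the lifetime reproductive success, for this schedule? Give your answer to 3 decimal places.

R₀ = Σ lₓ b_x:
  age 1: 0.87 × 8.8 = 7.6560
  age 2: 0.59 × 11.1 = 6.5490
  age 3: 0.40 × 8.7 = 3.4800
R₀ = 7.6560 + 6.5490 + 3.4800 = 17.6850

17.685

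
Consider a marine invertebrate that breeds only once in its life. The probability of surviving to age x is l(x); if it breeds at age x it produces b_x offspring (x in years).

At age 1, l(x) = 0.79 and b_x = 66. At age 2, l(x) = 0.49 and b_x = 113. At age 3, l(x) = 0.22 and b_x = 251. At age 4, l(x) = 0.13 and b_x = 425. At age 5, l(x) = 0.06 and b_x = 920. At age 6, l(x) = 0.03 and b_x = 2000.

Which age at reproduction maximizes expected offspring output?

6

Expected offspring if breeding at age x = l(x) × b_x:
  age 1: 0.79 × 66 = 52.140
  age 2: 0.49 × 113 = 55.370
  age 3: 0.22 × 251 = 55.220
  age 4: 0.13 × 425 = 55.250
  age 5: 0.06 × 920 = 55.200
  age 6: 0.03 × 2000 = 60.000
Maximum at age 6 (60.000).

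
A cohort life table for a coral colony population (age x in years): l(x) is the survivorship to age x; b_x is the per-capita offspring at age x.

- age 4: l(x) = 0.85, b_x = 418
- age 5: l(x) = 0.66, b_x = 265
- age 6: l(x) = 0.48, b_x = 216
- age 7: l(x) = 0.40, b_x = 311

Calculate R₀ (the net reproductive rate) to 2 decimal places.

R₀ = Σ l(x) b_x:
  age 4: 0.85 × 418 = 355.3000
  age 5: 0.66 × 265 = 174.9000
  age 6: 0.48 × 216 = 103.6800
  age 7: 0.40 × 311 = 124.4000
R₀ = 355.3000 + 174.9000 + 103.6800 + 124.4000 = 758.2800

758.28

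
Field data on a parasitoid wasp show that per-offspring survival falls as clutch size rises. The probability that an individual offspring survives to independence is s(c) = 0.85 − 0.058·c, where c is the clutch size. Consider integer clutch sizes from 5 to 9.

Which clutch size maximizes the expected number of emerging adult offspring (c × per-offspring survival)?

7

Expected emerging adult offspring = c × s(c):
  c=5: 5 × 0.560 = 2.800
  c=6: 6 × 0.502 = 3.012
  c=7: 7 × 0.444 = 3.108
  c=8: 8 × 0.386 = 3.088
  c=9: 9 × 0.328 = 2.952
Maximum at c = 7 (3.108 emerging adult offspring).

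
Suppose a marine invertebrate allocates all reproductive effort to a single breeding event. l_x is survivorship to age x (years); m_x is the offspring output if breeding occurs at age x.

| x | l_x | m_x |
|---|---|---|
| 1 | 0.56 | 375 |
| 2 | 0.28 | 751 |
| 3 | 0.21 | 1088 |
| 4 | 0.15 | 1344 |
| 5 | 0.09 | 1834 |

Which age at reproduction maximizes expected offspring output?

3

Expected offspring if breeding at age x = l_x × m_x:
  age 1: 0.56 × 375 = 210.000
  age 2: 0.28 × 751 = 210.280
  age 3: 0.21 × 1088 = 228.480
  age 4: 0.15 × 1344 = 201.600
  age 5: 0.09 × 1834 = 165.060
Maximum at age 3 (228.480).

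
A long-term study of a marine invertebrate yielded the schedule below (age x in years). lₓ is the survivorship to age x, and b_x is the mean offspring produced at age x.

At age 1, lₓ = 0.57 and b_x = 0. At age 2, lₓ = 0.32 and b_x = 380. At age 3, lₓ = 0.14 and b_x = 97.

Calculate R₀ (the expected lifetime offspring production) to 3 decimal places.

135.180

R₀ = Σ lₓ b_x:
  age 1: 0.57 × 0 = 0.0000
  age 2: 0.32 × 380 = 121.6000
  age 3: 0.14 × 97 = 13.5800
R₀ = 0.0000 + 121.6000 + 13.5800 = 135.1800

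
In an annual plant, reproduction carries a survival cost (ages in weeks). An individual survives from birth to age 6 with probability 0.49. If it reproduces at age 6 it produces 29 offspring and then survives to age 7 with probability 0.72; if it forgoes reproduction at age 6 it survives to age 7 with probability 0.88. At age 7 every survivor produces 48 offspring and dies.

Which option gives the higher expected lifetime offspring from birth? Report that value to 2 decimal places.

breed at age 6: R₀ = 0.49 × (29 + 0.72 × 48) = 0.49 × 63.5600 = 31.1444
delay to age 7: R₀ = 0.49 × (0.88 × 48) = 0.49 × 42.2400 = 20.6976
Higher: breed at age 6 (31.1444).

31.14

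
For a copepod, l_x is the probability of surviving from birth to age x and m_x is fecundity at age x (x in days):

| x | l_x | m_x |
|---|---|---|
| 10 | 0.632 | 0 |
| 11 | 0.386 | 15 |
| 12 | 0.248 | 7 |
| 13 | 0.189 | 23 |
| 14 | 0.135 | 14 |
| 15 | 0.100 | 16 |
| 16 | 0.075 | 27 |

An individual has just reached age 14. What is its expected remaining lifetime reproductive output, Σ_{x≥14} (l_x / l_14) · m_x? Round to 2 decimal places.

l_14 = 0.135. Conditional survival from age 14 to x is l_x / l_14.
  x=14: (0.135/0.135) × 14 = 14.0000
  x=15: (0.100/0.135) × 16 = 11.8519
  x=16: (0.075/0.135) × 27 = 15.0000
Sum = 14.0000 + 11.8519 + 15.0000 = 40.8519

40.85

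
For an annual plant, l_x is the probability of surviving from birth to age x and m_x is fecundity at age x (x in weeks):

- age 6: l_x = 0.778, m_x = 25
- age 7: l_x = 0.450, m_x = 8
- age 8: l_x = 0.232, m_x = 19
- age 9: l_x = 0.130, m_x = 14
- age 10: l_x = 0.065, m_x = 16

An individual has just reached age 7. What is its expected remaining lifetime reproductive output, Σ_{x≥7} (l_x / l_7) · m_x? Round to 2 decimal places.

l_7 = 0.450. Conditional survival from age 7 to x is l_x / l_7.
  x=7: (0.450/0.450) × 8 = 8.0000
  x=8: (0.232/0.450) × 19 = 9.7956
  x=9: (0.130/0.450) × 14 = 4.0444
  x=10: (0.065/0.450) × 16 = 2.3111
Sum = 8.0000 + 9.7956 + 4.0444 + 2.3111 = 24.1511

24.15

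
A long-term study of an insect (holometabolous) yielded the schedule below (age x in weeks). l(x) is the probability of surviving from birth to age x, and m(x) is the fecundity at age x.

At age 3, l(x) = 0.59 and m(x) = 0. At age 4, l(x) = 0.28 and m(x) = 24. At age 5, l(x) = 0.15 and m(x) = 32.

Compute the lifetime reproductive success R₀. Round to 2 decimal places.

R₀ = Σ l(x) m(x):
  age 3: 0.59 × 0 = 0.0000
  age 4: 0.28 × 24 = 6.7200
  age 5: 0.15 × 32 = 4.8000
R₀ = 0.0000 + 6.7200 + 4.8000 = 11.5200

11.52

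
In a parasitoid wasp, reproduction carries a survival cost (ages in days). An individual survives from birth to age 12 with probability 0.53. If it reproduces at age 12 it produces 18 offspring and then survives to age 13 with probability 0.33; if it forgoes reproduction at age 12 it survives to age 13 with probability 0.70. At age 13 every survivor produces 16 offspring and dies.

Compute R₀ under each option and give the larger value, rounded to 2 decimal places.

breed at age 12: R₀ = 0.53 × (18 + 0.33 × 16) = 0.53 × 23.2800 = 12.3384
delay to age 13: R₀ = 0.53 × (0.70 × 16) = 0.53 × 11.2000 = 5.9360
Higher: breed at age 12 (12.3384).

12.34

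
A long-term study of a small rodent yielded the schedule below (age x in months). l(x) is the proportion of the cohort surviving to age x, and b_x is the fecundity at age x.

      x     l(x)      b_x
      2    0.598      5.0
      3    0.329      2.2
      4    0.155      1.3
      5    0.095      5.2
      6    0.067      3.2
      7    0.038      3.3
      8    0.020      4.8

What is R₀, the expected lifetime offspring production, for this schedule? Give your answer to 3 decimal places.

R₀ = Σ l(x) b_x:
  age 2: 0.598 × 5.0 = 2.9900
  age 3: 0.329 × 2.2 = 0.7238
  age 4: 0.155 × 1.3 = 0.2015
  age 5: 0.095 × 5.2 = 0.4940
  age 6: 0.067 × 3.2 = 0.2144
  age 7: 0.038 × 3.3 = 0.1254
  age 8: 0.020 × 4.8 = 0.0960
R₀ = 2.9900 + 0.7238 + 0.2015 + 0.4940 + 0.2144 + 0.1254 + 0.0960 = 4.8451

4.845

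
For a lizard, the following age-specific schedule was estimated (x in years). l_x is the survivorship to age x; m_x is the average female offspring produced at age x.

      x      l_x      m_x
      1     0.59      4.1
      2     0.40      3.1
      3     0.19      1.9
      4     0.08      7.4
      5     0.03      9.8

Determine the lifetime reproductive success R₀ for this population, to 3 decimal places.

R₀ = Σ l_x m_x:
  age 1: 0.59 × 4.1 = 2.4190
  age 2: 0.40 × 3.1 = 1.2400
  age 3: 0.19 × 1.9 = 0.3610
  age 4: 0.08 × 7.4 = 0.5920
  age 5: 0.03 × 9.8 = 0.2940
R₀ = 2.4190 + 1.2400 + 0.3610 + 0.5920 + 0.2940 = 4.9060

4.906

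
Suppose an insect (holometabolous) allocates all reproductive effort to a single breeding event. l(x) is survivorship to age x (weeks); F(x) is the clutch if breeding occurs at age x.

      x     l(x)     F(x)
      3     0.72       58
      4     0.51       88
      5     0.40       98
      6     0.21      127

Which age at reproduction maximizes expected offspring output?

Expected offspring if breeding at age x = l(x) × F(x):
  age 3: 0.72 × 58 = 41.760
  age 4: 0.51 × 88 = 44.880
  age 5: 0.40 × 98 = 39.200
  age 6: 0.21 × 127 = 26.670
Maximum at age 4 (44.880).

4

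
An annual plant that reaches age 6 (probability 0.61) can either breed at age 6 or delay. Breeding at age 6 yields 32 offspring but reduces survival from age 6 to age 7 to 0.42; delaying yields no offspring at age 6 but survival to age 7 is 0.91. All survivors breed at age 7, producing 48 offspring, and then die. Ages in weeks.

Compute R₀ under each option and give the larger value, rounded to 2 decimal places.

breed at age 6: R₀ = 0.61 × (32 + 0.42 × 48) = 0.61 × 52.1600 = 31.8176
delay to age 7: R₀ = 0.61 × (0.91 × 48) = 0.61 × 43.6800 = 26.6448
Higher: breed at age 6 (31.8176).

31.82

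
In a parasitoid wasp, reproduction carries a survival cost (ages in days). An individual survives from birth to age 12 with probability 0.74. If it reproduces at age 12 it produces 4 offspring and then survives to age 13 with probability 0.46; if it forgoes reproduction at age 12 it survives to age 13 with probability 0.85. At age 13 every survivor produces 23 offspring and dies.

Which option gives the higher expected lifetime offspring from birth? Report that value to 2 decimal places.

14.47

breed at age 12: R₀ = 0.74 × (4 + 0.46 × 23) = 0.74 × 14.5800 = 10.7892
delay to age 13: R₀ = 0.74 × (0.85 × 23) = 0.74 × 19.5500 = 14.4670
Higher: delay to age 13 (14.4670).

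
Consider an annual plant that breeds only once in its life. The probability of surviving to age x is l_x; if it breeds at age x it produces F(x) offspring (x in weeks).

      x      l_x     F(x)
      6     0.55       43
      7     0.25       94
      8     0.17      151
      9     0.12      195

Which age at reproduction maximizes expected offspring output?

8

Expected offspring if breeding at age x = l_x × F(x):
  age 6: 0.55 × 43 = 23.650
  age 7: 0.25 × 94 = 23.500
  age 8: 0.17 × 151 = 25.670
  age 9: 0.12 × 195 = 23.400
Maximum at age 8 (25.670).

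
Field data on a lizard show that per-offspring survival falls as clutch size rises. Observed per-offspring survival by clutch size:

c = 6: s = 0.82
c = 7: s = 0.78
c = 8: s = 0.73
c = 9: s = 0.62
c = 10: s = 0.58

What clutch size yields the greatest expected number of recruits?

Expected recruits = c × s(c):
  c=6: 6 × 0.82 = 4.920
  c=7: 7 × 0.78 = 5.460
  c=8: 8 × 0.73 = 5.840
  c=9: 9 × 0.62 = 5.580
  c=10: 10 × 0.58 = 5.800
Maximum at c = 8 (5.840 recruits).

8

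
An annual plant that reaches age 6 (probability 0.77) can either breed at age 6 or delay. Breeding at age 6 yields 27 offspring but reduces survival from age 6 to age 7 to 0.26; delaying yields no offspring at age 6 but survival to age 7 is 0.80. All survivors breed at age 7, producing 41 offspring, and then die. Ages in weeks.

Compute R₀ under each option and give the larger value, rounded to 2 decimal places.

breed at age 6: R₀ = 0.77 × (27 + 0.26 × 41) = 0.77 × 37.6600 = 28.9982
delay to age 7: R₀ = 0.77 × (0.80 × 41) = 0.77 × 32.8000 = 25.2560
Higher: breed at age 6 (28.9982).

29.00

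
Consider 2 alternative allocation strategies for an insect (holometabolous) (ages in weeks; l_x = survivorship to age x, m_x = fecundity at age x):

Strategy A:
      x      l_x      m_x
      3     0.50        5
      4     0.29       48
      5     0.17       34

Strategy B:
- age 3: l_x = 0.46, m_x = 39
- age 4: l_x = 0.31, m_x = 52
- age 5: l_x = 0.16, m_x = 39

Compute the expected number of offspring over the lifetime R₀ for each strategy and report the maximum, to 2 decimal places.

40.30

Strategy A: R₀ = 0.50×5 + 0.29×48 + 0.17×34 = 22.2000
Strategy B: R₀ = 0.46×39 + 0.31×52 + 0.16×39 = 40.3000
Highest R₀: strategy B with 40.3000.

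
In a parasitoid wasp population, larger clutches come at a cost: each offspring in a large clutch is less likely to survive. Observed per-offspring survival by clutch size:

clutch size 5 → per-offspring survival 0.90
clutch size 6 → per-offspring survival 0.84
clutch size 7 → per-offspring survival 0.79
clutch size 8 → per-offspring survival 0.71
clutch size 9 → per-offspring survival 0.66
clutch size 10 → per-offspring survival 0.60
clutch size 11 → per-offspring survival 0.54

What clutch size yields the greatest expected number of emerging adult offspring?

Expected emerging adult offspring = c × s(c):
  c=5: 5 × 0.90 = 4.500
  c=6: 6 × 0.84 = 5.040
  c=7: 7 × 0.79 = 5.530
  c=8: 8 × 0.71 = 5.680
  c=9: 9 × 0.66 = 5.940
  c=10: 10 × 0.60 = 6.000
  c=11: 11 × 0.54 = 5.940
Maximum at c = 10 (6.000 emerging adult offspring).

10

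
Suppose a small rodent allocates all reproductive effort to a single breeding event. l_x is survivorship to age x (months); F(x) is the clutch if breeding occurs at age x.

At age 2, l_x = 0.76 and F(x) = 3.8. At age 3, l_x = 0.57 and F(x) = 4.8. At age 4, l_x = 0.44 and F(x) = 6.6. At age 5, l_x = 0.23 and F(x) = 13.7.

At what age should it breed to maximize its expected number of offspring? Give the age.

Expected offspring if breeding at age x = l_x × F(x):
  age 2: 0.76 × 3.8 = 2.888
  age 3: 0.57 × 4.8 = 2.736
  age 4: 0.44 × 6.6 = 2.904
  age 5: 0.23 × 13.7 = 3.151
Maximum at age 5 (3.151).

5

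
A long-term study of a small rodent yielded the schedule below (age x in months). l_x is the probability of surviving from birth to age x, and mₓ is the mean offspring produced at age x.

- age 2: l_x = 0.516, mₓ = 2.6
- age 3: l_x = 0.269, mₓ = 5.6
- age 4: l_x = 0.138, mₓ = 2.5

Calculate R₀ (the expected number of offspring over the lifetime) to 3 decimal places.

R₀ = Σ l_x mₓ:
  age 2: 0.516 × 2.6 = 1.3416
  age 3: 0.269 × 5.6 = 1.5064
  age 4: 0.138 × 2.5 = 0.3450
R₀ = 1.3416 + 1.5064 + 0.3450 = 3.1930

3.193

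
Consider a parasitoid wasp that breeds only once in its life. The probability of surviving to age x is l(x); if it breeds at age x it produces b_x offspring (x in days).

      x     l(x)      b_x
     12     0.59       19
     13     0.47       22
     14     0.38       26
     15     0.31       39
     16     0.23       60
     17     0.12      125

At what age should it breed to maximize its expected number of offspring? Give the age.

17

Expected offspring if breeding at age x = l(x) × b_x:
  age 12: 0.59 × 19 = 11.210
  age 13: 0.47 × 22 = 10.340
  age 14: 0.38 × 26 = 9.880
  age 15: 0.31 × 39 = 12.090
  age 16: 0.23 × 60 = 13.800
  age 17: 0.12 × 125 = 15.000
Maximum at age 17 (15.000).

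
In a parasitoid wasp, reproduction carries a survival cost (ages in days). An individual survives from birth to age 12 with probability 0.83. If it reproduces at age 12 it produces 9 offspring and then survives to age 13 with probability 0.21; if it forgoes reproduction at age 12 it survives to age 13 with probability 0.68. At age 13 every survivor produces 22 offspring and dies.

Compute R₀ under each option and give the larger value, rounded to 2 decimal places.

breed at age 12: R₀ = 0.83 × (9 + 0.21 × 22) = 0.83 × 13.6200 = 11.3046
delay to age 13: R₀ = 0.83 × (0.68 × 22) = 0.83 × 14.9600 = 12.4168
Higher: delay to age 13 (12.4168).

12.42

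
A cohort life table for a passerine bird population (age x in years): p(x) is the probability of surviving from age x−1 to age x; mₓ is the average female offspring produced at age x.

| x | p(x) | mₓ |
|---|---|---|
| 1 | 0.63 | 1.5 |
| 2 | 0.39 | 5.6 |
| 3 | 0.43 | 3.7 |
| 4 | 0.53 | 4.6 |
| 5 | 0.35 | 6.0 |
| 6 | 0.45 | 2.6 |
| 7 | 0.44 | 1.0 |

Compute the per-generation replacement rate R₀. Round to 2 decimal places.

Survivorship from birth: l_x = p_1·p_2·…·p_x.
  l_1 = 0.63000
  l_2 = 0.24570
  l_3 = 0.10565
  l_4 = 0.05600
  l_5 = 0.01960
  l_6 = 0.00882
  l_7 = 0.00388
R₀ = Σ l_x mₓ:
  age 1: 0.63000 × 1.5 = 0.9450
  age 2: 0.24570 × 5.6 = 1.3759
  age 3: 0.10565 × 3.7 = 0.3909
  age 4: 0.05600 × 4.6 = 0.2576
  age 5: 0.01960 × 6.0 = 0.1176
  age 6: 0.00882 × 2.6 = 0.0229
  age 7: 0.00388 × 1.0 = 0.0039
R₀ = 0.9450 + 1.3759 + 0.3909 + 0.2576 + 0.1176 + 0.0229 + 0.0039 = 3.1138

3.11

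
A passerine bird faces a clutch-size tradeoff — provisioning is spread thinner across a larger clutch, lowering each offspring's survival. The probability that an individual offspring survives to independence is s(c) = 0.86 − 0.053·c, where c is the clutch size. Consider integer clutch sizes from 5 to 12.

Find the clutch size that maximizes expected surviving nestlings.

8

Expected surviving nestlings = c × s(c):
  c=5: 5 × 0.595 = 2.975
  c=6: 6 × 0.542 = 3.252
  c=7: 7 × 0.489 = 3.423
  c=8: 8 × 0.436 = 3.488
  c=9: 9 × 0.383 = 3.447
  c=10: 10 × 0.330 = 3.300
  c=11: 11 × 0.277 = 3.047
  c=12: 12 × 0.224 = 2.688
Maximum at c = 8 (3.488 surviving nestlings).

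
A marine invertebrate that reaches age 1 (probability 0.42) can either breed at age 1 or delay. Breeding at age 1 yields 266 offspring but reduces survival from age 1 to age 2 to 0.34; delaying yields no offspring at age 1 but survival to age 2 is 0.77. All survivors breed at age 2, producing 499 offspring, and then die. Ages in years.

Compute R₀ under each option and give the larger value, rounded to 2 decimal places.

182.98

breed at age 1: R₀ = 0.42 × (266 + 0.34 × 499) = 0.42 × 435.6600 = 182.9772
delay to age 2: R₀ = 0.42 × (0.77 × 499) = 0.42 × 384.2300 = 161.3766
Higher: breed at age 1 (182.9772).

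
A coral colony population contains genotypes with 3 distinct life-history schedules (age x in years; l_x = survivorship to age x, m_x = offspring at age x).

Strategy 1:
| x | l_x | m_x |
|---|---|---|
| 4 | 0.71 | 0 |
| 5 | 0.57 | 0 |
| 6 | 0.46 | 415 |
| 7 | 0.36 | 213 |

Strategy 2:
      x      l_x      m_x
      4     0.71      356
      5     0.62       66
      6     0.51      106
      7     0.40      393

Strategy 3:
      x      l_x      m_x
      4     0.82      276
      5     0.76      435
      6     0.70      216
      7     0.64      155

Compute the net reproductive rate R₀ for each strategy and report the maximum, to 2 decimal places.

Strategy 1: R₀ = 0.71×0 + 0.57×0 + 0.46×415 + 0.36×213 = 267.5800
Strategy 2: R₀ = 0.71×356 + 0.62×66 + 0.51×106 + 0.40×393 = 504.9400
Strategy 3: R₀ = 0.82×276 + 0.76×435 + 0.70×216 + 0.64×155 = 807.3200
Highest R₀: strategy 3 with 807.3200.

807.32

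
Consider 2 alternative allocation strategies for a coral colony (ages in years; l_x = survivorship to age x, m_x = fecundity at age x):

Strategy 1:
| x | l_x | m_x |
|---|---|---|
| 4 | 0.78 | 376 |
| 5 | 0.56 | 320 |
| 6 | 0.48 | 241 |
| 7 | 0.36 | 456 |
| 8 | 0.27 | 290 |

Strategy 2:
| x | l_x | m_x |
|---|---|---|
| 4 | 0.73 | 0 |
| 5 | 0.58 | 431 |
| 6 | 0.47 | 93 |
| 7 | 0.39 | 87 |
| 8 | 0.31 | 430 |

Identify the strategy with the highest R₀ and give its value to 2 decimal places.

830.62

Strategy 1: R₀ = 0.78×376 + 0.56×320 + 0.48×241 + 0.36×456 + 0.27×290 = 830.6200
Strategy 2: R₀ = 0.73×0 + 0.58×431 + 0.47×93 + 0.39×87 + 0.31×430 = 460.9200
Highest R₀: strategy 1 with 830.6200.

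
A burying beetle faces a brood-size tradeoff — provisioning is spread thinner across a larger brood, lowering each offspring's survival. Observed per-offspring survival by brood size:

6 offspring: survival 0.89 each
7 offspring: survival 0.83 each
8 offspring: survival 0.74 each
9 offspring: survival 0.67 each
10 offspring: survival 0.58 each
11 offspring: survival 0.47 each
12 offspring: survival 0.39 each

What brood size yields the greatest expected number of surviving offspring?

9

Expected surviving offspring = c × s(c):
  c=6: 6 × 0.89 = 5.340
  c=7: 7 × 0.83 = 5.810
  c=8: 8 × 0.74 = 5.920
  c=9: 9 × 0.67 = 6.030
  c=10: 10 × 0.58 = 5.800
  c=11: 11 × 0.47 = 5.170
  c=12: 12 × 0.39 = 4.680
Maximum at c = 9 (6.030 surviving offspring).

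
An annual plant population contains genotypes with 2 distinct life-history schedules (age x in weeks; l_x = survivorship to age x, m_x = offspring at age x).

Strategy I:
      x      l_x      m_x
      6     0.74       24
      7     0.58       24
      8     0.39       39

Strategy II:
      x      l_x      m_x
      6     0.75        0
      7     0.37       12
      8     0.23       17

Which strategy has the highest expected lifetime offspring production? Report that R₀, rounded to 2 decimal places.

46.89

Strategy I: R₀ = 0.74×24 + 0.58×24 + 0.39×39 = 46.8900
Strategy II: R₀ = 0.75×0 + 0.37×12 + 0.23×17 = 8.3500
Highest R₀: strategy I with 46.8900.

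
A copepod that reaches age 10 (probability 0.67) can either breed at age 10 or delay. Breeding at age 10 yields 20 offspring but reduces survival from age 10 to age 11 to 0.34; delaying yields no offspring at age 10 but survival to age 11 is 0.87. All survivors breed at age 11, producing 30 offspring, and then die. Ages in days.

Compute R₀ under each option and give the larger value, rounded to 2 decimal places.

20.23

breed at age 10: R₀ = 0.67 × (20 + 0.34 × 30) = 0.67 × 30.2000 = 20.2340
delay to age 11: R₀ = 0.67 × (0.87 × 30) = 0.67 × 26.1000 = 17.4870
Higher: breed at age 10 (20.2340).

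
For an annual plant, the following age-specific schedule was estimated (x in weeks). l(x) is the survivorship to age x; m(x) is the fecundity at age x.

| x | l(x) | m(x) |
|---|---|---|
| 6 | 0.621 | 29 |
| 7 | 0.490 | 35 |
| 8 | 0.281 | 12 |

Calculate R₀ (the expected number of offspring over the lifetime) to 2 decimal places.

R₀ = Σ l(x) m(x):
  age 6: 0.621 × 29 = 18.0090
  age 7: 0.490 × 35 = 17.1500
  age 8: 0.281 × 12 = 3.3720
R₀ = 18.0090 + 17.1500 + 3.3720 = 38.5310

38.53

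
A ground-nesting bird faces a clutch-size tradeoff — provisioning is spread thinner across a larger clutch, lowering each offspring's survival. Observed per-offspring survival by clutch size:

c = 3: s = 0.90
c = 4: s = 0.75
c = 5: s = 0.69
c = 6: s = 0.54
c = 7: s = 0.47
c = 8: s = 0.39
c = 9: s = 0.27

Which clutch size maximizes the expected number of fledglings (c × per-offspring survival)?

Expected fledglings = c × s(c):
  c=3: 3 × 0.90 = 2.700
  c=4: 4 × 0.75 = 3.000
  c=5: 5 × 0.69 = 3.450
  c=6: 6 × 0.54 = 3.240
  c=7: 7 × 0.47 = 3.290
  c=8: 8 × 0.39 = 3.120
  c=9: 9 × 0.27 = 2.430
Maximum at c = 5 (3.450 fledglings).

5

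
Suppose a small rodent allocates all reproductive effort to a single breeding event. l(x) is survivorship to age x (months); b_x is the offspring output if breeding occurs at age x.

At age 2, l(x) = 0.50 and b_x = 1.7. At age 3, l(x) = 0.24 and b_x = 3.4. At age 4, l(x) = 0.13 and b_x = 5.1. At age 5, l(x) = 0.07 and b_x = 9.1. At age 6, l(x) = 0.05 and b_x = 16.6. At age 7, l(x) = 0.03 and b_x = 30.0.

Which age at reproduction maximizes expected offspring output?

Expected offspring if breeding at age x = l(x) × b_x:
  age 2: 0.50 × 1.7 = 0.850
  age 3: 0.24 × 3.4 = 0.816
  age 4: 0.13 × 5.1 = 0.663
  age 5: 0.07 × 9.1 = 0.637
  age 6: 0.05 × 16.6 = 0.830
  age 7: 0.03 × 30.0 = 0.900
Maximum at age 7 (0.900).

7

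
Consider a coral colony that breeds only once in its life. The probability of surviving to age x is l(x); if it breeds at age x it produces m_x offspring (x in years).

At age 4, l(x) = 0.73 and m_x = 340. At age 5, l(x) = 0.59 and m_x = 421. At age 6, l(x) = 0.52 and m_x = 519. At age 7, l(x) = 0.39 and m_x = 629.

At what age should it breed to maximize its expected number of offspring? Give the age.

6

Expected offspring if breeding at age x = l(x) × m_x:
  age 4: 0.73 × 340 = 248.200
  age 5: 0.59 × 421 = 248.390
  age 6: 0.52 × 519 = 269.880
  age 7: 0.39 × 629 = 245.310
Maximum at age 6 (269.880).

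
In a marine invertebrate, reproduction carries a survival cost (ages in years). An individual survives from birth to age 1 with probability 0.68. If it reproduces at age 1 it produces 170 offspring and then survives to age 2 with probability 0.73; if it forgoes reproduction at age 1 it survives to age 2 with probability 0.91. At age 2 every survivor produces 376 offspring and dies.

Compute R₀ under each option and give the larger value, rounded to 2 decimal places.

302.25

breed at age 1: R₀ = 0.68 × (170 + 0.73 × 376) = 0.68 × 444.4800 = 302.2464
delay to age 2: R₀ = 0.68 × (0.91 × 376) = 0.68 × 342.1600 = 232.6688
Higher: breed at age 1 (302.2464).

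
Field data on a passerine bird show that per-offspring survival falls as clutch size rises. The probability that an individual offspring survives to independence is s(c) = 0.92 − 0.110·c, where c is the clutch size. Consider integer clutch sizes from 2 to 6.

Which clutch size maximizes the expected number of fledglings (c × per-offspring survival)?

4

Expected fledglings = c × s(c):
  c=2: 2 × 0.700 = 1.400
  c=3: 3 × 0.590 = 1.770
  c=4: 4 × 0.480 = 1.920
  c=5: 5 × 0.370 = 1.850
  c=6: 6 × 0.260 = 1.560
Maximum at c = 4 (1.920 fledglings).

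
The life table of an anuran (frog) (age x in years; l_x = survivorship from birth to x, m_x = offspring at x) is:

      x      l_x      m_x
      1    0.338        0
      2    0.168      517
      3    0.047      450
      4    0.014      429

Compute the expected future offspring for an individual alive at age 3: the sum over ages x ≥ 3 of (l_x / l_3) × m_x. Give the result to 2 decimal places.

577.79

l_3 = 0.047. Conditional survival from age 3 to x is l_x / l_3.
  x=3: (0.047/0.047) × 450 = 450.0000
  x=4: (0.014/0.047) × 429 = 127.7872
Sum = 450.0000 + 127.7872 = 577.7872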